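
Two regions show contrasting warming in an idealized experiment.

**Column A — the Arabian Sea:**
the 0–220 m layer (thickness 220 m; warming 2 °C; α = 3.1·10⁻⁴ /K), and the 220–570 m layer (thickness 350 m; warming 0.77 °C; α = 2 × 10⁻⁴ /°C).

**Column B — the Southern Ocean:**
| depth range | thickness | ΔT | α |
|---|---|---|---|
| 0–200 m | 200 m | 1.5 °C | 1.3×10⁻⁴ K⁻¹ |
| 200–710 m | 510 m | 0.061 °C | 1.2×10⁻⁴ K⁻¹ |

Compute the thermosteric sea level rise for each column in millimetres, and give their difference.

A: 190 mm; B: 42.7 mm; difference 148 mm

A Layer 1: 2 × 220 × 3.1×10⁻⁴ = 0.13640 m
A 2×10⁻⁴ × 0.77 × 350 = 0.05390 m
A total: 0.19030 m
B 0–200 m: 1.5 × 200 × 1.3×10⁻⁴ = 0.03900 m
B 200–710 m: 0.061 × 510 × 1.2×10⁻⁴ = 0.0037332 m
B total: 0.0427332 m
Difference: 0.19030 − 0.0427332 = 0.1475668 m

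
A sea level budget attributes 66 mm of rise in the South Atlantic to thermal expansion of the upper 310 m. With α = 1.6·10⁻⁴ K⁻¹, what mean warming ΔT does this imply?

ΔT = Δh/(αH) = 0.066 / (1.6×10⁻⁴ × 310) ≈ 1.331 K

about 1.3 K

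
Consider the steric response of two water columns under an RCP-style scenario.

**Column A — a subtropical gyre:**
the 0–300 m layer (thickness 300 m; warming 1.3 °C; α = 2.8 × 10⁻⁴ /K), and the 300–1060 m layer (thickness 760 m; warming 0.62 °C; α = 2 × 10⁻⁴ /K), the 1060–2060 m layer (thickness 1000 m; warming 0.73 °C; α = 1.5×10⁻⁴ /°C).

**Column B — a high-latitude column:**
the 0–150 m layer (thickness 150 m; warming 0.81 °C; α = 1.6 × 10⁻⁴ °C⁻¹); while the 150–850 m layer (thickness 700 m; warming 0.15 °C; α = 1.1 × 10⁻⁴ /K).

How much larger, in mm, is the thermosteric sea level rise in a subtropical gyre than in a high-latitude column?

A 300 × 2.8×10⁻⁴ × 1.3 = 0.10920 m
A 300–1060 m: 0.62 × 760 × 2×10⁻⁴ = 0.09424 m
A Layer 3: 1.5×10⁻⁴ × 1000 × 0.73 = 0.10950 m
A total: 0.31294 m
B 150 × 1.6×10⁻⁴ × 0.81 = 0.01944 m
B 1.1×10⁻⁴ × 0.15 × 700 = 0.01155 m
B total: 0.03099 m
Difference: 0.31294 − 0.03099 = 0.28195 m

282 mm larger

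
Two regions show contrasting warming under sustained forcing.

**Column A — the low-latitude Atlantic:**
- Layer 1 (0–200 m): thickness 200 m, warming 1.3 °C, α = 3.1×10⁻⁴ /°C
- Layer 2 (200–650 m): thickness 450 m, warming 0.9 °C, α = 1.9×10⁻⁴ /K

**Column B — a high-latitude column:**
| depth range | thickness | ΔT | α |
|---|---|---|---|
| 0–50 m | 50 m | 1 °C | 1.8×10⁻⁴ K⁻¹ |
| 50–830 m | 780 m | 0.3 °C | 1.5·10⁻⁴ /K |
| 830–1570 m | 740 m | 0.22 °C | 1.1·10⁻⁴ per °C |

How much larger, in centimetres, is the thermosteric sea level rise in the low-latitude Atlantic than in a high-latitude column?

A Layer 1: 200 × 1.3 × 3.1×10⁻⁴ = 0.08060 m
A Layer 2: 450 × 1.9×10⁻⁴ × 0.9 = 0.07695 m
A total: 0.15755 m
B 0–50 m: 1 × 1.8×10⁻⁴ × 50 = 0.00900 m
B 1.5×10⁻⁴ × 780 × 0.3 = 0.03510 m
B 830–1570 m: 740 × 1.1×10⁻⁴ × 0.22 = 0.017908 m
B total: 0.062008 m
Difference: 0.15755 − 0.062008 = 0.095542 m

9.6 cm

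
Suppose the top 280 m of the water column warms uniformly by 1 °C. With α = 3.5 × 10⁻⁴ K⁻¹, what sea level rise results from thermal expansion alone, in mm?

Δh = αΔT·H = 3.5×10⁻⁴ × 1 × 280 = 0.09800 m

Δh ≈ 98.0 mm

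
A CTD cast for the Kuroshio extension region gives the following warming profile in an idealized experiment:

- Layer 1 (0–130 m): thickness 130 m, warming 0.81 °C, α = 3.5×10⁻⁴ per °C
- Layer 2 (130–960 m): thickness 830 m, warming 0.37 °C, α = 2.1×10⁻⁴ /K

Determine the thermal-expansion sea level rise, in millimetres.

Layer 1: 3.5×10⁻⁴ × 130 × 0.81 = 0.036855 m
Layer 2: 830 × 0.37 × 2.1×10⁻⁴ = 0.064491 m
Δh = 0.036855 + 0.064491 = 0.101346 m

about 101 mm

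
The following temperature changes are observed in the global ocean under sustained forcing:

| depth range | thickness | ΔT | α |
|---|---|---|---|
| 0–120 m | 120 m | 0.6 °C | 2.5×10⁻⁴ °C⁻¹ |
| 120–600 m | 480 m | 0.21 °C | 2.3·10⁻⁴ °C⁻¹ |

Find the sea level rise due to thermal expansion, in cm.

Layer 1: 2.5×10⁻⁴ × 0.6 × 120 = 0.01800 m
Layer 2: 0.21 × 480 × 2.3×10⁻⁴ = 0.023184 m
Δh = 0.01800 + 0.023184 = 0.041184 m

Δh = 4.1 cm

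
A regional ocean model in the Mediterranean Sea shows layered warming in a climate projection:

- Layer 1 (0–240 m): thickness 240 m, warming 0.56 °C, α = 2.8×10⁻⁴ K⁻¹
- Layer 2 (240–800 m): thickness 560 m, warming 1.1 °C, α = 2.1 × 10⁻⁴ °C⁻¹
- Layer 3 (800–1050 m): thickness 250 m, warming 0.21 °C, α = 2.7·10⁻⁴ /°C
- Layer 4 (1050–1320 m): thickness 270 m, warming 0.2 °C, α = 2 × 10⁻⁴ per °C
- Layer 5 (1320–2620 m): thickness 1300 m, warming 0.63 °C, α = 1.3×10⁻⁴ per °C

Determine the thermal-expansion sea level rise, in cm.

about 29.8 cm

0–240 m: 0.56 × 240 × 2.8×10⁻⁴ = 0.037632 m
240–800 m: 560 × 2.1×10⁻⁴ × 1.1 = 0.12936 m
0.21 × 2.7×10⁻⁴ × 250 = 0.014175 m
Layer 4: 270 × 2×10⁻⁴ × 0.2 = 0.01080 m
0.63 × 1.3×10⁻⁴ × 1300 = 0.10647 m
Δh = 0.037632 + 0.12936 + 0.014175 + 0.01080 + 0.10647 = 0.298437 m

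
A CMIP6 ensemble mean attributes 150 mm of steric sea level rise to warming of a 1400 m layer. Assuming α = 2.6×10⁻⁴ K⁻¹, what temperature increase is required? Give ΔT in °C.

0.412 °C

ΔT = Δh/(αH) = 0.15 / (2.6×10⁻⁴ × 1400) ≈ 0.4121 °C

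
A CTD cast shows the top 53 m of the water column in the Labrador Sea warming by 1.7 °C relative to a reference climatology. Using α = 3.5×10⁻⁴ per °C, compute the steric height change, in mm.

31.5 mm

Δh = αΔT·H = 3.5×10⁻⁴ × 1.7 × 53 = 0.031535 m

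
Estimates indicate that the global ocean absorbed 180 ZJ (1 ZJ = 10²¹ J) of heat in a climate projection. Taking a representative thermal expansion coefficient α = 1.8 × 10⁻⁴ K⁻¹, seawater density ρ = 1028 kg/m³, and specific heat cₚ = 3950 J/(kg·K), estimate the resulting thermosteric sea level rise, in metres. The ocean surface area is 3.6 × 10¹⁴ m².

Per unit area: Q = 180×10²¹ / (3.6×10¹⁴) = 5×10⁸ J/m²
Δh = αQ/(ρcₚ) = 1.8×10⁻⁴ × 5×10⁸ / (1028 × 3950) ≈ 0.022164 m

Δh = 0.022 m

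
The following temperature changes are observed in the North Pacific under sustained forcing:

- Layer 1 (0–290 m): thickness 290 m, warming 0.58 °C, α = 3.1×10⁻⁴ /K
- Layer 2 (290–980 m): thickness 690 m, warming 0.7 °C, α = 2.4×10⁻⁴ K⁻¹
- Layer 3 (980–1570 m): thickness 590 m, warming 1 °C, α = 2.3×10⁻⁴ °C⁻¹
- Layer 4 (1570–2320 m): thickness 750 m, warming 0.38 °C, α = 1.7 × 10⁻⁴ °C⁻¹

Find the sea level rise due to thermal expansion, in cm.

Layer 1: 3.1×10⁻⁴ × 290 × 0.58 = 0.052142 m
2.4×10⁻⁴ × 690 × 0.7 = 0.11592 m
980–1570 m: 2.3×10⁻⁴ × 1 × 590 = 0.13570 m
1570–2320 m: 750 × 0.38 × 1.7×10⁻⁴ = 0.04845 m
Δh = 0.052142 + 0.11592 + 0.13570 + 0.04845 = 0.352212 m ≈ 35.2 cm

Δh = 35.2 cm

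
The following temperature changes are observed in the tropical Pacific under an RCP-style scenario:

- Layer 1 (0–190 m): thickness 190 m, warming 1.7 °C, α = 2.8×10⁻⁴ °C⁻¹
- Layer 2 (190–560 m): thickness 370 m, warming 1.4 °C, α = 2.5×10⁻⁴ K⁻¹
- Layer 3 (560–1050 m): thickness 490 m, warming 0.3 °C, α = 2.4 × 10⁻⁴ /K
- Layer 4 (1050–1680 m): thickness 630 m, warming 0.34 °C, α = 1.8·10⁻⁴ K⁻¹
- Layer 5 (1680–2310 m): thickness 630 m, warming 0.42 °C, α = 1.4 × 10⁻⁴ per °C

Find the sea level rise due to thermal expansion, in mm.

330 mm

0–190 m: 2.8×10⁻⁴ × 1.7 × 190 = 0.09044 m
370 × 2.5×10⁻⁴ × 1.4 = 0.12950 m
560–1050 m: 490 × 0.3 × 2.4×10⁻⁴ = 0.03528 m
1.8×10⁻⁴ × 0.34 × 630 = 0.038556 m
Layer 5: 1.4×10⁻⁴ × 630 × 0.42 = 0.037044 m
Δh = 0.09044 + 0.12950 + 0.03528 + 0.038556 + 0.037044 = 0.33082 m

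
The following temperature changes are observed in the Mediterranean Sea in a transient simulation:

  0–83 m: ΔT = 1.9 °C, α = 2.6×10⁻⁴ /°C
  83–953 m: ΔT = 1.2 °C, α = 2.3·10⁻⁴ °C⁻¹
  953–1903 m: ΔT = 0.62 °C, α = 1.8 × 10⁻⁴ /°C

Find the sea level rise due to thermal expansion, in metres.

Δh ≈ 0.387 m

0–83 m: 1.9 × 2.6×10⁻⁴ × 83 = 0.041002 m
1.2 × 870 × 2.3×10⁻⁴ = 0.24012 m
953–1903 m: 1.8×10⁻⁴ × 950 × 0.62 = 0.10602 m
Δh = 0.041002 + 0.24012 + 0.10602 = 0.387142 m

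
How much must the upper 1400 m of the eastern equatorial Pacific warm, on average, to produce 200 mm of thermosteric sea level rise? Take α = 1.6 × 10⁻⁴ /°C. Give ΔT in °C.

ΔT ≈ 0.89 °C

ΔT = Δh/(αH) = 0.2 / (1.6×10⁻⁴ × 1400) ≈ 0.8929 °C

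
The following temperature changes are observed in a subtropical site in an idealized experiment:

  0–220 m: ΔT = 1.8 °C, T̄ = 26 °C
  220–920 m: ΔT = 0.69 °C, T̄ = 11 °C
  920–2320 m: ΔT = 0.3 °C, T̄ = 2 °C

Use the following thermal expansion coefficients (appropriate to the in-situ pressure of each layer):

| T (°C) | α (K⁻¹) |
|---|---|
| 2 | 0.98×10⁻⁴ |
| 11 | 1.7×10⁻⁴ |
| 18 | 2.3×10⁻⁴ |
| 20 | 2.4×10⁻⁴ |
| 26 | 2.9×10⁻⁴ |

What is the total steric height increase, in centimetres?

23.8 cm of thermosteric rise

Layer 1 at 26 °C → α = 2.9×10⁻⁴ K⁻¹
Layer 2 at 11 °C → α = 1.7×10⁻⁴ K⁻¹
Layer 3 at 2 °C → α = 0.98×10⁻⁴ K⁻¹
0–220 m: 2.9×10⁻⁴ × 1.8 × 220 = 0.11484 m
1.7×10⁻⁴ × 700 × 0.69 = 0.08211 m
0.98×10⁻⁴ × 1400 × 0.3 = 0.04116 m
Δh = 0.11484 + 0.08211 + 0.04116 = 0.23811 m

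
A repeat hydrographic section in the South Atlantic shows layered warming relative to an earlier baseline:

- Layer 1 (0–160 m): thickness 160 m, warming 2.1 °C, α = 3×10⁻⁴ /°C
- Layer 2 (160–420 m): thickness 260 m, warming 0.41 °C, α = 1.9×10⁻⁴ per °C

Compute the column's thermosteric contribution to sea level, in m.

Layer 1: 160 × 3×10⁻⁴ × 2.1 = 0.10080 m
1.9×10⁻⁴ × 260 × 0.41 = 0.020254 m
Δh = 0.10080 + 0.020254 = 0.121054 m ≈ 0.121 m

0.121 m of thermosteric rise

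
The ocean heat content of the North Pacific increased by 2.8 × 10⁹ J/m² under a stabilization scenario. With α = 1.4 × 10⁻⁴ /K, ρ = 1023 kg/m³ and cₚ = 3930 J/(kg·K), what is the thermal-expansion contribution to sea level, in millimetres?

Δh ≈ 97.5 mm

Δh = αQ/(ρcₚ) = 1.4×10⁻⁴ × 2.8×10⁹ / (1023 × 3930) ≈ 0.097503 m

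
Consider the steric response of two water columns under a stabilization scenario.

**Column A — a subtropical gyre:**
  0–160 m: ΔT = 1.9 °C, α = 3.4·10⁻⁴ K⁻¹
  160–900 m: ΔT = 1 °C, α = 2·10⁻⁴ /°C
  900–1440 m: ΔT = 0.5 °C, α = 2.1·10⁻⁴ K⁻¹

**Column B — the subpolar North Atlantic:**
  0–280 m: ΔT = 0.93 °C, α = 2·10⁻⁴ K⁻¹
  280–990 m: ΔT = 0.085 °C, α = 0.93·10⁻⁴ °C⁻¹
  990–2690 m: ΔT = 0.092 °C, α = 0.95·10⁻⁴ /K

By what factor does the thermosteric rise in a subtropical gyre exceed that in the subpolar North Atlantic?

A 3.4×10⁻⁴ × 160 × 1.9 = 0.10336 m
A 160–900 m: 2×10⁻⁴ × 740 × 1 = 0.14800 m
A 540 × 0.5 × 2.1×10⁻⁴ = 0.05670 m
A total: 0.30806 m
B Layer 1: 280 × 2×10⁻⁴ × 0.93 = 0.05208 m
B Layer 2: 0.085 × 0.93×10⁻⁴ × 710 = 0.00561255 m
B 990–2690 m: 0.95×10⁻⁴ × 0.092 × 1700 = 0.014858 m
B total: 0.07255055 m
Ratio: 0.30806 / 0.07255055 ≈ 4.246

a factor of 4.2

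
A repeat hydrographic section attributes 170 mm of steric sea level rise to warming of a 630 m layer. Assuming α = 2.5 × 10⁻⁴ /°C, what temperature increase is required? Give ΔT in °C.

ΔT = Δh/(αH) = 0.17 / (2.5×10⁻⁴ × 630) ≈ 1.079 °C

1.1 °C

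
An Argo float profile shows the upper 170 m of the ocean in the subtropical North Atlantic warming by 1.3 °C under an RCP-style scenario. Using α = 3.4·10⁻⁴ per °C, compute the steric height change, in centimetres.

about 7.51 cm

Δh = αΔT·H = 3.4×10⁻⁴ × 1.3 × 170 = 0.07514 m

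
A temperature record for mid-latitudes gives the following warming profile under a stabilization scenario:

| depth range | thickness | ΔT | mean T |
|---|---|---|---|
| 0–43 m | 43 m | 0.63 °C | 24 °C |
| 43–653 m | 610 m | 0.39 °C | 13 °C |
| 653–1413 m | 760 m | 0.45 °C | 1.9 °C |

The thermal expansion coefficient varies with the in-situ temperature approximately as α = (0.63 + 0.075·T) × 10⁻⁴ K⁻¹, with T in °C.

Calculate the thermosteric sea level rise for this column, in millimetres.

Δh = 71.2 mm

Layer 1: α = (0.63 + 0.075×24)×10⁻⁴ = 2.43×10⁻⁴ K⁻¹
Layer 2: α = (0.63 + 0.075×13)×10⁻⁴ = 1.605×10⁻⁴ K⁻¹
Layer 3: α = (0.63 + 0.075×1.9)×10⁻⁴ = 0.7725×10⁻⁴ K⁻¹
Layer 1: 0.63 × 2.43×10⁻⁴ × 43 = 0.00658287 m
0.39 × 1.605×10⁻⁴ × 610 = 0.03818295 m
Layer 3: 760 × 0.45 × 0.7725×10⁻⁴ = 0.0264195 m
Δh = 0.00658287 + 0.03818295 + 0.0264195 = 0.07118532 m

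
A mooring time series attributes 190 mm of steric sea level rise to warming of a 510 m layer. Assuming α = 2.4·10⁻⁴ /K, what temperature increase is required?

1.55 K

ΔT = Δh/(αH) = 0.19 / (2.4×10⁻⁴ × 510) ≈ 1.552 K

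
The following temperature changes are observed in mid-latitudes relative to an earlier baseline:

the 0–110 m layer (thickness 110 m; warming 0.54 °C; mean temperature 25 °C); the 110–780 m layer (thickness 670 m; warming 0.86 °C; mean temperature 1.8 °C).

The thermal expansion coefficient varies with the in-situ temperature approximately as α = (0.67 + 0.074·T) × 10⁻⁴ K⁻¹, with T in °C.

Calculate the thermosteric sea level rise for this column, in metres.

Δh = 0.0612 m

Layer 1: α = (0.67 + 0.074×25)×10⁻⁴ = 2.52×10⁻⁴ K⁻¹
Layer 2: α = (0.67 + 0.074×1.8)×10⁻⁴ = 0.8032×10⁻⁴ K⁻¹
Layer 1: 110 × 0.54 × 2.52×10⁻⁴ = 0.0149688 m
0.86 × 670 × 0.8032×10⁻⁴ = 0.046280384 m
Δh = 0.0149688 + 0.046280384 = 0.061249184 m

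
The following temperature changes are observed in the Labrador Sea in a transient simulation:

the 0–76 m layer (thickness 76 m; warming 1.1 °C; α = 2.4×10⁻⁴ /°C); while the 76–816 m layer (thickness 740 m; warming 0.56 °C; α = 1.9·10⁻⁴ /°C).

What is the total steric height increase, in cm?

Layer 1: 1.1 × 2.4×10⁻⁴ × 76 = 0.020064 m
1.9×10⁻⁴ × 740 × 0.56 = 0.078736 m
Δh = 0.020064 + 0.078736 = 0.09880 m

Δh ≈ 9.88 cm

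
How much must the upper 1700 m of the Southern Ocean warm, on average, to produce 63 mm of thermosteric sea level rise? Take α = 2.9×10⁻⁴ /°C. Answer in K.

about 0.128 K

ΔT = Δh/(αH) = 0.063 / (2.9×10⁻⁴ × 1700) ≈ 0.1278 K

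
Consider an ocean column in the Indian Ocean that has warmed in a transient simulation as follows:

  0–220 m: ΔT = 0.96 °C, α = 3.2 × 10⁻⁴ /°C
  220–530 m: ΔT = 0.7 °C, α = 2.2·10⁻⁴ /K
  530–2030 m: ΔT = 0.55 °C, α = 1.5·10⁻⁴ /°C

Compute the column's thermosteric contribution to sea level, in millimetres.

0.96 × 220 × 3.2×10⁻⁴ = 0.067584 m
0.7 × 310 × 2.2×10⁻⁴ = 0.04774 m
Layer 3: 1500 × 1.5×10⁻⁴ × 0.55 = 0.12375 m
Δh = 0.067584 + 0.04774 + 0.12375 = 0.239074 m ≈ 240 mm

about 240 mm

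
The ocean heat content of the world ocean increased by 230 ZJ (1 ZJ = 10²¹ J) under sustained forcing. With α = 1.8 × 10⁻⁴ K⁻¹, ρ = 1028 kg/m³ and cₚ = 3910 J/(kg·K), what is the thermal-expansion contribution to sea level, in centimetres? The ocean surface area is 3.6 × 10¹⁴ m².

Per unit area: Q = 230×10²¹ / (3.6×10¹⁴) ≈ 6.389×10⁸ J/m²
Δh = αQ/(ρcₚ) = 1.8×10⁻⁴ × 6.389×10⁸ / (1028 × 3910) ≈ 0.028611 m

Δh ≈ 2.86 cm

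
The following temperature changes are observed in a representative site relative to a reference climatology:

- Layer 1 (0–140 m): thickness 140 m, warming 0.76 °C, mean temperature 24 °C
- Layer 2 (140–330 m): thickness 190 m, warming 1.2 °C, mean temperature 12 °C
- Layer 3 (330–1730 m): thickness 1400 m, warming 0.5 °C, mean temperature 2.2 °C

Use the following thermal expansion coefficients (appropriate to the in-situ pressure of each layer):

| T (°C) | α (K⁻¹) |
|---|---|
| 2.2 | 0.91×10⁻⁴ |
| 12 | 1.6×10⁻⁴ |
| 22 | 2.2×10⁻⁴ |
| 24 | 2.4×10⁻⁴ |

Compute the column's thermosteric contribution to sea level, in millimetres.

Δh = 126 mm

Layer 1 at 24 °C → α = 2.4×10⁻⁴ K⁻¹
Layer 2 at 12 °C → α = 1.6×10⁻⁴ K⁻¹
Layer 3 at 2.2 °C → α = 0.91×10⁻⁴ K⁻¹
140 × 2.4×10⁻⁴ × 0.76 = 0.025536 m
Layer 2: 190 × 1.6×10⁻⁴ × 1.2 = 0.03648 m
330–1730 m: 1400 × 0.91×10⁻⁴ × 0.5 = 0.06370 m
Δh = 0.025536 + 0.03648 + 0.06370 = 0.125716 m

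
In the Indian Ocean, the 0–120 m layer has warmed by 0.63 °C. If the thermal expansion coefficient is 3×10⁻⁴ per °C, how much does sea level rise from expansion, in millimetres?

22.7 mm of thermosteric rise

Δh = αΔT·H = 3×10⁻⁴ × 0.63 × 120 = 0.02268 m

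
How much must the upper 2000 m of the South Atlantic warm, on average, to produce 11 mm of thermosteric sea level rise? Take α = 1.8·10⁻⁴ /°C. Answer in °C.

ΔT = Δh/(αH) = 0.011 / (1.8×10⁻⁴ × 2000) ≈ 0.03056 °C

0.0306 °C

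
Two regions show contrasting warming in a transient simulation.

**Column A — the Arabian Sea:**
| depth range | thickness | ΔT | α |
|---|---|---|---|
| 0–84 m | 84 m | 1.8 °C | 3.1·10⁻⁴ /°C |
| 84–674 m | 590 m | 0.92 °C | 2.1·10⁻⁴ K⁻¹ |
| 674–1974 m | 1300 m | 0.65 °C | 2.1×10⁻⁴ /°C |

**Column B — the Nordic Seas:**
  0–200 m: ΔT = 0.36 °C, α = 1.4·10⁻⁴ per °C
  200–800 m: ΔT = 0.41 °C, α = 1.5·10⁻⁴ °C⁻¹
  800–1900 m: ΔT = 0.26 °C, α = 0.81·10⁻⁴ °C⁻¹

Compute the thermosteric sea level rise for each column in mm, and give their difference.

A: 338 mm; B: 70.1 mm; difference 268 mm

A 84 × 3.1×10⁻⁴ × 1.8 = 0.046872 m
A 84–674 m: 2.1×10⁻⁴ × 590 × 0.92 = 0.113988 m
A Layer 3: 2.1×10⁻⁴ × 0.65 × 1300 = 0.17745 m
A total: 0.33831 m
B 0–200 m: 200 × 0.36 × 1.4×10⁻⁴ = 0.01008 m
B 200–800 m: 0.41 × 1.5×10⁻⁴ × 600 = 0.03690 m
B Layer 3: 0.81×10⁻⁴ × 1100 × 0.26 = 0.023166 m
B total: 0.070146 m
Difference: 0.33831 − 0.070146 = 0.268164 m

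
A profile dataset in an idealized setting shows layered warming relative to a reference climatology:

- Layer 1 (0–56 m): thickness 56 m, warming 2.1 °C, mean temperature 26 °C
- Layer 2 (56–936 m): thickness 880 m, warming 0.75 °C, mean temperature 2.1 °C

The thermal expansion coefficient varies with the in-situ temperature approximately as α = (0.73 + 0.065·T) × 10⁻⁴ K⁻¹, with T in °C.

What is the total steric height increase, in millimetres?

Layer 1: α = (0.73 + 0.065×26)×10⁻⁴ = 2.42×10⁻⁴ K⁻¹
Layer 2: α = (0.73 + 0.065×2.1)×10⁻⁴ = 0.8665×10⁻⁴ K⁻¹
0–56 m: 2.1 × 56 × 2.42×10⁻⁴ = 0.0284592 m
0.75 × 0.8665×10⁻⁴ × 880 = 0.057189 m
Δh = 0.0284592 + 0.057189 = 0.0856482 m

85.6 mm of thermosteric rise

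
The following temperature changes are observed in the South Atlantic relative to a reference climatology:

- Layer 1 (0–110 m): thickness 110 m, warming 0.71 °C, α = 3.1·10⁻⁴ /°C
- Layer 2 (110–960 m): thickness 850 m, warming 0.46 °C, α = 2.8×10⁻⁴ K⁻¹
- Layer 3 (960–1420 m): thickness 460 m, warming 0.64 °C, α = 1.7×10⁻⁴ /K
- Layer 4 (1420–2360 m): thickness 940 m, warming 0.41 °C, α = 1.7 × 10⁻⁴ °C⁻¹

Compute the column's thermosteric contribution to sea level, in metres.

0.249 m

110 × 0.71 × 3.1×10⁻⁴ = 0.024211 m
2.8×10⁻⁴ × 0.46 × 850 = 0.10948 m
960–1420 m: 0.64 × 460 × 1.7×10⁻⁴ = 0.050048 m
Layer 4: 0.41 × 940 × 1.7×10⁻⁴ = 0.065518 m
Δh = 0.024211 + 0.10948 + 0.050048 + 0.065518 = 0.249257 m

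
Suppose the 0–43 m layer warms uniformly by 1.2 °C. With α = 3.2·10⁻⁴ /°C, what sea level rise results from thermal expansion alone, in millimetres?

Δh ≈ 17 mm

Δh = αΔT·H = 3.2×10⁻⁴ × 1.2 × 43 = 0.016512 m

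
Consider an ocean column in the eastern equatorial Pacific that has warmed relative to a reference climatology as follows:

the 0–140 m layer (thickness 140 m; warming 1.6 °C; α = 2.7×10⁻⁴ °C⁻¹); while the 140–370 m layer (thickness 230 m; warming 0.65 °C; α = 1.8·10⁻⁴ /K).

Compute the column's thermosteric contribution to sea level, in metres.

0–140 m: 2.7×10⁻⁴ × 140 × 1.6 = 0.06048 m
230 × 0.65 × 1.8×10⁻⁴ = 0.02691 m
Δh = 0.06048 + 0.02691 = 0.08739 m ≈ 0.0874 m

Δh = 0.0874 m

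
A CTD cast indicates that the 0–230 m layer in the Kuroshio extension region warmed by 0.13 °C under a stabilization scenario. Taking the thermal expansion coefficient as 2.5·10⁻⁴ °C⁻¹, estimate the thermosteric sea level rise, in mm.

Δh = αΔT·H = 2.5×10⁻⁴ × 0.13 × 230 = 0.007475 m

about 7.48 mm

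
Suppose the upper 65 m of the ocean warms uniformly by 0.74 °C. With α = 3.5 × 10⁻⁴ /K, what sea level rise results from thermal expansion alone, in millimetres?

16.8 mm of thermosteric rise

Δh = αΔT·H = 3.5×10⁻⁴ × 0.74 × 65 = 0.016835 m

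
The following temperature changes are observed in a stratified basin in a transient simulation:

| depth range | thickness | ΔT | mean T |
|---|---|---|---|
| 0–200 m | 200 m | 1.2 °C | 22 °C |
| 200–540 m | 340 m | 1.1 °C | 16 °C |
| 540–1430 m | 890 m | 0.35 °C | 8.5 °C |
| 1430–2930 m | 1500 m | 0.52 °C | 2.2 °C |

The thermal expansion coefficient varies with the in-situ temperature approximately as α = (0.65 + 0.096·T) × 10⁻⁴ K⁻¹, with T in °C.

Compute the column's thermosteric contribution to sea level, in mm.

261 mm

Layer 1: α = (0.65 + 0.096×22)×10⁻⁴ = 2.762×10⁻⁴ K⁻¹
Layer 2: α = (0.65 + 0.096×16)×10⁻⁴ = 2.186×10⁻⁴ K⁻¹
Layer 3: α = (0.65 + 0.096×8.5)×10⁻⁴ = 1.466×10⁻⁴ K⁻¹
Layer 4: α = (0.65 + 0.096×2.2)×10⁻⁴ = 0.8612×10⁻⁴ K⁻¹
0–200 m: 1.2 × 200 × 2.762×10⁻⁴ = 0.066288 m
200–540 m: 2.186×10⁻⁴ × 340 × 1.1 = 0.0817564 m
0.35 × 890 × 1.466×10⁻⁴ = 0.0456659 m
1430–2930 m: 1500 × 0.8612×10⁻⁴ × 0.52 = 0.0671736 m
Δh = 0.066288 + 0.0817564 + 0.0456659 + 0.0671736 = 0.2608839 m ≈ 261 mm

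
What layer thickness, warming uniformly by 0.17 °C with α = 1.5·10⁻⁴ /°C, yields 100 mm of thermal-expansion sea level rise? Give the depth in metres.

3920 m

H = Δh/(αΔT) = 0.1 / (1.5×10⁻⁴ × 0.17) ≈ 3922 m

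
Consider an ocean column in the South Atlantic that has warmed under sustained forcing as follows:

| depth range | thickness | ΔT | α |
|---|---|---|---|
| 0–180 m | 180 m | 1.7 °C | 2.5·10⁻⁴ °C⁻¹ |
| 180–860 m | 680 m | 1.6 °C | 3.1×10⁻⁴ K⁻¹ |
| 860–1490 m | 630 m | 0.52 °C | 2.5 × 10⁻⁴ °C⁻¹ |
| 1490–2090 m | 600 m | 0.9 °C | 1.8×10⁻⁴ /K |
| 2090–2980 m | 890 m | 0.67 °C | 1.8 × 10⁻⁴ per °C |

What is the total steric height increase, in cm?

70 cm of thermosteric rise

Layer 1: 1.7 × 2.5×10⁻⁴ × 180 = 0.07650 m
Layer 2: 3.1×10⁻⁴ × 680 × 1.6 = 0.33728 m
860–1490 m: 0.52 × 630 × 2.5×10⁻⁴ = 0.08190 m
1.8×10⁻⁴ × 600 × 0.9 = 0.09720 m
Layer 5: 0.67 × 890 × 1.8×10⁻⁴ = 0.107334 m
Δh = 0.07650 + 0.33728 + 0.08190 + 0.09720 + 0.107334 = 0.700214 m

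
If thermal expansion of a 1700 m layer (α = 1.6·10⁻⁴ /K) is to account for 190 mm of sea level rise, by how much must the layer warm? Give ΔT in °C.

ΔT ≈ 0.699 °C

ΔT = Δh/(αH) = 0.19 / (1.6×10⁻⁴ × 1700) ≈ 0.6985 °C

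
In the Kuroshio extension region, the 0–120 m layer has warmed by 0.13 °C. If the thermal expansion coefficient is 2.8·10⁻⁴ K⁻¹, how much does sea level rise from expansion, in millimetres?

Δh = αΔT·H = 2.8×10⁻⁴ × 0.13 × 120 = 0.004368 m

4.4 mm of thermosteric rise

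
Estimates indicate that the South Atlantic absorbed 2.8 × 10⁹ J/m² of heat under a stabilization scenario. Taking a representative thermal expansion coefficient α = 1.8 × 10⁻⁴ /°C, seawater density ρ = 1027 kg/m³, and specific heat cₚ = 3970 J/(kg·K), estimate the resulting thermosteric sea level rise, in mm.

Δh = αQ/(ρcₚ) = 1.8×10⁻⁴ × 2.8×10⁹ / (1027 × 3970) ≈ 0.12361 m

124 mm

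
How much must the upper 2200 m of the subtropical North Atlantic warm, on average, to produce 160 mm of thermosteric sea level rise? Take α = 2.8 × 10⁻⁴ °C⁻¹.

ΔT = Δh/(αH) = 0.16 / (2.8×10⁻⁴ × 2200) ≈ 0.2597 °C

0.26 °C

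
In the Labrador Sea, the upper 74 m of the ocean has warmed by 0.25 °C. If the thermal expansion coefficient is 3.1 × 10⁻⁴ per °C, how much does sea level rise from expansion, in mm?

Δh = 5.74 mm

Δh = αΔT·H = 3.1×10⁻⁴ × 0.25 × 74 = 0.005735 m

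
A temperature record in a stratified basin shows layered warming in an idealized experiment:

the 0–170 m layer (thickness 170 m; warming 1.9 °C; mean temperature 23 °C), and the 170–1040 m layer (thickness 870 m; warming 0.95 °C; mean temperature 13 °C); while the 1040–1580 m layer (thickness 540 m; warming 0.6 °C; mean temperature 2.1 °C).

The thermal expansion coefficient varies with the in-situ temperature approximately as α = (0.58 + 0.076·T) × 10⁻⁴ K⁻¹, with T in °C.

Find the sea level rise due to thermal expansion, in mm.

Δh ≈ 230 mm

Layer 1: α = (0.58 + 0.076×23)×10⁻⁴ = 2.328×10⁻⁴ K⁻¹
Layer 2: α = (0.58 + 0.076×13)×10⁻⁴ = 1.568×10⁻⁴ K⁻¹
Layer 3: α = (0.58 + 0.076×2.1)×10⁻⁴ = 0.7396×10⁻⁴ K⁻¹
1.9 × 2.328×10⁻⁴ × 170 = 0.0751944 m
Layer 2: 870 × 1.568×10⁻⁴ × 0.95 = 0.1295952 m
Layer 3: 0.7396×10⁻⁴ × 540 × 0.6 = 0.02396304 m
Δh = 0.0751944 + 0.1295952 + 0.02396304 = 0.22875264 m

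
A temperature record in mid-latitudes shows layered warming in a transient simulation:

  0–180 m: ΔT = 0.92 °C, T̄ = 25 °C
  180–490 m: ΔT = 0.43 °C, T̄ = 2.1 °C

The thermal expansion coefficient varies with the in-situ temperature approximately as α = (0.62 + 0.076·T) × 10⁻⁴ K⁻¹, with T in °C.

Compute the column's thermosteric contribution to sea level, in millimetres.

Layer 1: α = (0.62 + 0.076×25)×10⁻⁴ = 2.52×10⁻⁴ K⁻¹
Layer 2: α = (0.62 + 0.076×2.1)×10⁻⁴ = 0.7796×10⁻⁴ K⁻¹
2.52×10⁻⁴ × 180 × 0.92 = 0.0417312 m
0.43 × 310 × 0.7796×10⁻⁴ = 0.010392068 m
Δh = 0.0417312 + 0.010392068 = 0.052123268 m

52.1 mm of thermosteric rise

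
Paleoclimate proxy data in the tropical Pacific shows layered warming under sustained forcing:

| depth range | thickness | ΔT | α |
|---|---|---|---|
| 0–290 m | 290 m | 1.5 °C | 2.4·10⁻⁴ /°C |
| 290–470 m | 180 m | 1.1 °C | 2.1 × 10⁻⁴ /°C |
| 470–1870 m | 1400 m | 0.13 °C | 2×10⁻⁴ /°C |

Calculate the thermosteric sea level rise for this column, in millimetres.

Layer 1: 2.4×10⁻⁴ × 1.5 × 290 = 0.10440 m
Layer 2: 2.1×10⁻⁴ × 180 × 1.1 = 0.04158 m
470–1870 m: 2×10⁻⁴ × 0.13 × 1400 = 0.03640 m
Δh = 0.10440 + 0.04158 + 0.03640 = 0.18238 m ≈ 182 mm

182 mm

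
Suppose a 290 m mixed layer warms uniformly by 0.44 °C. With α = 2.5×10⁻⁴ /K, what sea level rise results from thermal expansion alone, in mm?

about 31.9 mm

Δh = αΔT·H = 2.5×10⁻⁴ × 0.44 × 290 = 0.03190 m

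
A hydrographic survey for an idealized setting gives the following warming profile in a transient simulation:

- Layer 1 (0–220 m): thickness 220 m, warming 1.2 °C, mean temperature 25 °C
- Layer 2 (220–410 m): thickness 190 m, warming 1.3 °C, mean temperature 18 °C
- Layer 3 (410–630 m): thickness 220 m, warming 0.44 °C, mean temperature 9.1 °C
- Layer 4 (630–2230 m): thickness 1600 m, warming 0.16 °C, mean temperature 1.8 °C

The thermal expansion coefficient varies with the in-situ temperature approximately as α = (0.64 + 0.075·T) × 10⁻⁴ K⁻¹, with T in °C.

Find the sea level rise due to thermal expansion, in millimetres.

Layer 1: α = (0.64 + 0.075×25)×10⁻⁴ = 2.515×10⁻⁴ K⁻¹
Layer 2: α = (0.64 + 0.075×18)×10⁻⁴ = 1.99×10⁻⁴ K⁻¹
Layer 3: α = (0.64 + 0.075×9.1)×10⁻⁴ = 1.3225×10⁻⁴ K⁻¹
Layer 4: α = (0.64 + 0.075×1.8)×10⁻⁴ = 0.775×10⁻⁴ K⁻¹
Layer 1: 2.515×10⁻⁴ × 220 × 1.2 = 0.066396 m
190 × 1.99×10⁻⁴ × 1.3 = 0.049153 m
Layer 3: 0.44 × 1.3225×10⁻⁴ × 220 = 0.0128018 m
630–2230 m: 0.775×10⁻⁴ × 0.16 × 1600 = 0.01984 m
Δh = 0.066396 + 0.049153 + 0.0128018 + 0.01984 = 0.1481908 m ≈ 150 mm

150 mm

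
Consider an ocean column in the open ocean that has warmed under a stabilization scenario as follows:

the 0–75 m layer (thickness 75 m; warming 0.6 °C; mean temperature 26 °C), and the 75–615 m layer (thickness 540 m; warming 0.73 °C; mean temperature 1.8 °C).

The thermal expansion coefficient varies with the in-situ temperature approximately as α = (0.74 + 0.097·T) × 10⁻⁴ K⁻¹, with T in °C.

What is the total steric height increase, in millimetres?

Layer 1: α = (0.74 + 0.097×26)×10⁻⁴ = 3.262×10⁻⁴ K⁻¹
Layer 2: α = (0.74 + 0.097×1.8)×10⁻⁴ = 0.9146×10⁻⁴ K⁻¹
Layer 1: 3.262×10⁻⁴ × 0.6 × 75 = 0.014679 m
Layer 2: 0.73 × 0.9146×10⁻⁴ × 540 = 0.036053532 m
Δh = 0.014679 + 0.036053532 = 0.050732532 m

Δh ≈ 50.7 mm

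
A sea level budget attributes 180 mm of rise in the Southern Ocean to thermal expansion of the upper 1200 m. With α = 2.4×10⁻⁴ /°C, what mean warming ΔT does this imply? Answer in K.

ΔT ≈ 0.625 K

ΔT = Δh/(αH) = 0.18 / (2.4×10⁻⁴ × 1200) = 0.6250 K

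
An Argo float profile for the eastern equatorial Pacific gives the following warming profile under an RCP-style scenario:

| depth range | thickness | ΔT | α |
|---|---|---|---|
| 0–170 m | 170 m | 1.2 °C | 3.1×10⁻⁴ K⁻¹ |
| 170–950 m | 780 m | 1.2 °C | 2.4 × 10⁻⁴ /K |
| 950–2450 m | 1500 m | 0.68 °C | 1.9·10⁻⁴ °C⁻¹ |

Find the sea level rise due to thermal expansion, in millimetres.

3.1×10⁻⁴ × 170 × 1.2 = 0.06324 m
Layer 2: 780 × 1.2 × 2.4×10⁻⁴ = 0.22464 m
950–2450 m: 1.9×10⁻⁴ × 0.68 × 1500 = 0.19380 m
Δh = 0.06324 + 0.22464 + 0.19380 = 0.48168 m ≈ 482 mm

about 482 mm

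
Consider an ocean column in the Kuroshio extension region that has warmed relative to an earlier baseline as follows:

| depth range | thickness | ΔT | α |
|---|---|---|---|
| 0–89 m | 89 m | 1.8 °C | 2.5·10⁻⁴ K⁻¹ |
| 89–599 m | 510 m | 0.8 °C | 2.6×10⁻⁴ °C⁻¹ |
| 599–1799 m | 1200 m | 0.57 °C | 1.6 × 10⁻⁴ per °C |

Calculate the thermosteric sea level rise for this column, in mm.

Layer 1: 1.8 × 2.5×10⁻⁴ × 89 = 0.04005 m
2.6×10⁻⁴ × 0.8 × 510 = 0.10608 m
599–1799 m: 0.57 × 1.6×10⁻⁴ × 1200 = 0.10944 m
Δh = 0.04005 + 0.10608 + 0.10944 = 0.25557 m

256 mm of thermosteric rise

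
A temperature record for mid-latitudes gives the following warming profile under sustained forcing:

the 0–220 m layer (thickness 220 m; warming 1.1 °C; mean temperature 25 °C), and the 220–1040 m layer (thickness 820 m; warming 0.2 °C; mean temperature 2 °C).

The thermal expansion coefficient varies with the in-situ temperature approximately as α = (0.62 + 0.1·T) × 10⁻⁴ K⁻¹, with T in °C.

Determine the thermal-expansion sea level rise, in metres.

Layer 1: α = (0.62 + 0.1×25)×10⁻⁴ = 3.12×10⁻⁴ K⁻¹
Layer 2: α = (0.62 + 0.1×2)×10⁻⁴ = 0.82×10⁻⁴ K⁻¹
220 × 3.12×10⁻⁴ × 1.1 = 0.075504 m
0.2 × 0.82×10⁻⁴ × 820 = 0.013448 m
Δh = 0.075504 + 0.013448 = 0.088952 m

0.089 m of thermosteric rise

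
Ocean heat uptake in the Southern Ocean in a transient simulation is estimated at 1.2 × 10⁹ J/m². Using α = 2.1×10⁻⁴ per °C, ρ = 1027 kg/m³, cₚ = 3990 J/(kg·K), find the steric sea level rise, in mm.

Δh ≈ 61.5 mm

Δh = αQ/(ρcₚ) = 2.1×10⁻⁴ × 1.2×10⁹ / (1027 × 3990) ≈ 0.061497 m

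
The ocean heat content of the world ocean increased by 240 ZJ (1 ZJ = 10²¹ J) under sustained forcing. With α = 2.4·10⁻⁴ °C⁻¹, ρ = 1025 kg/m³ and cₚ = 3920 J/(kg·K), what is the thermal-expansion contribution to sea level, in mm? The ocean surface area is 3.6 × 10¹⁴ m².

Per unit area: Q = 240×10²¹ / (3.6×10¹⁴) ≈ 6.667×10⁸ J/m²
Δh = αQ/(ρcₚ) = 2.4×10⁻⁴ × 6.667×10⁸ / (1025 × 3920) ≈ 0.039823 m

40 mm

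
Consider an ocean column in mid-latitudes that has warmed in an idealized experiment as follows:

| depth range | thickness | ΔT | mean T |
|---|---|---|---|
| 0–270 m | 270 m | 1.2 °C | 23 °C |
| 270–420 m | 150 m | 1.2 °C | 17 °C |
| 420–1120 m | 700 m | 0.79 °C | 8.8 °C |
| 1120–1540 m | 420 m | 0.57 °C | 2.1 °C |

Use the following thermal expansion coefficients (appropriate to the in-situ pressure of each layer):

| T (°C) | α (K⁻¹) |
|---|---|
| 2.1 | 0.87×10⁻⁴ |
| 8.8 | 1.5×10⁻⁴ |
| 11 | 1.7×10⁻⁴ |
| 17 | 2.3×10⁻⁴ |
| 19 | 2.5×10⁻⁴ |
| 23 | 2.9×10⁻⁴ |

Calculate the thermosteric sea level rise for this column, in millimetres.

Layer 1 at 23 °C → α = 2.9×10⁻⁴ K⁻¹
Layer 2 at 17 °C → α = 2.3×10⁻⁴ K⁻¹
Layer 3 at 8.8 °C → α = 1.5×10⁻⁴ K⁻¹
Layer 4 at 2.1 °C → α = 0.87×10⁻⁴ K⁻¹
1.2 × 270 × 2.9×10⁻⁴ = 0.09396 m
270–420 m: 2.3×10⁻⁴ × 150 × 1.2 = 0.04140 m
420–1120 m: 1.5×10⁻⁴ × 700 × 0.79 = 0.08295 m
1120–1540 m: 0.57 × 0.87×10⁻⁴ × 420 = 0.0208278 m
Δh = 0.09396 + 0.04140 + 0.08295 + 0.0208278 = 0.2391378 m

Δh = 239 mm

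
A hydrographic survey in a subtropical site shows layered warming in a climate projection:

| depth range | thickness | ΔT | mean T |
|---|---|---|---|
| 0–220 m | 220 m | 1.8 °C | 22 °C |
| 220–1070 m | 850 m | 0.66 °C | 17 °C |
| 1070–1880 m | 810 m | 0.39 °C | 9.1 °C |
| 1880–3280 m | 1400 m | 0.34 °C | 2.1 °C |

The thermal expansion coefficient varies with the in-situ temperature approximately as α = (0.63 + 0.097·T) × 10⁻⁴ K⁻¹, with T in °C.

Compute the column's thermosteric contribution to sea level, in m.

Layer 1: α = (0.63 + 0.097×22)×10⁻⁴ = 2.764×10⁻⁴ K⁻¹
Layer 2: α = (0.63 + 0.097×17)×10⁻⁴ = 2.279×10⁻⁴ K⁻¹
Layer 3: α = (0.63 + 0.097×9.1)×10⁻⁴ = 1.5127×10⁻⁴ K⁻¹
Layer 4: α = (0.63 + 0.097×2.1)×10⁻⁴ = 0.8337×10⁻⁴ K⁻¹
220 × 1.8 × 2.764×10⁻⁴ = 0.1094544 m
850 × 2.279×10⁻⁴ × 0.66 = 0.1278519 m
810 × 1.5127×10⁻⁴ × 0.39 = 0.047786193 m
1880–3280 m: 0.8337×10⁻⁴ × 0.34 × 1400 = 0.03968412 m
Δh = 0.1094544 + 0.1278519 + 0.047786193 + 0.03968412 = 0.324776613 m ≈ 0.325 m

about 0.325 m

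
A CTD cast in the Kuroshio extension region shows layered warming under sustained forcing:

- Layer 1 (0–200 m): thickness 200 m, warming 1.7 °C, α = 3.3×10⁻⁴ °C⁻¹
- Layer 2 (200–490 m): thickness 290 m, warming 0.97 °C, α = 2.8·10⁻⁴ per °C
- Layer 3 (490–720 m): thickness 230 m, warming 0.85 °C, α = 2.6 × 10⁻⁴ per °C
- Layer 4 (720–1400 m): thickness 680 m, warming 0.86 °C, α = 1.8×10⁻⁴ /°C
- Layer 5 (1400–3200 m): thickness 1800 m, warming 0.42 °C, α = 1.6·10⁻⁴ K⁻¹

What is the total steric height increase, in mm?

Δh = 468 mm

0–200 m: 200 × 3.3×10⁻⁴ × 1.7 = 0.11220 m
290 × 2.8×10⁻⁴ × 0.97 = 0.078764 m
490–720 m: 0.85 × 230 × 2.6×10⁻⁴ = 0.05083 m
720–1400 m: 680 × 1.8×10⁻⁴ × 0.86 = 0.105264 m
0.42 × 1.6×10⁻⁴ × 1800 = 0.12096 m
Δh = 0.11220 + 0.078764 + 0.05083 + 0.105264 + 0.12096 = 0.468018 m ≈ 468 mm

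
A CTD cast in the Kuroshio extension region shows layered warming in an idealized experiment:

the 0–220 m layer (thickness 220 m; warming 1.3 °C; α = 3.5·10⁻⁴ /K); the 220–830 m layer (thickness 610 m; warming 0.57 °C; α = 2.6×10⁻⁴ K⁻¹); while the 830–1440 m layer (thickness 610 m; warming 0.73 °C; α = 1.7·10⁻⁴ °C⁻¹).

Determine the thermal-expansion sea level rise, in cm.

Δh = 26.6 cm

3.5×10⁻⁴ × 220 × 1.3 = 0.10010 m
610 × 2.6×10⁻⁴ × 0.57 = 0.090402 m
Layer 3: 0.73 × 1.7×10⁻⁴ × 610 = 0.075701 m
Δh = 0.10010 + 0.090402 + 0.075701 = 0.266203 m ≈ 26.6 cm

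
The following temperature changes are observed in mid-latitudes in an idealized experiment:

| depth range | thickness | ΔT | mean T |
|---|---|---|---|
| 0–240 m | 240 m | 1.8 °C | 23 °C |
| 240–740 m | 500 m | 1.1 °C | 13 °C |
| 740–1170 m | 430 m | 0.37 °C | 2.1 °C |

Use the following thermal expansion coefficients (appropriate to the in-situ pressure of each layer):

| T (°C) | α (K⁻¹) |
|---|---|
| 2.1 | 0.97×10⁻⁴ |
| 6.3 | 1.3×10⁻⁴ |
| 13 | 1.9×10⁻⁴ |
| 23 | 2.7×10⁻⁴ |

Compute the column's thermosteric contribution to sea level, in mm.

Δh ≈ 237 mm

Layer 1 at 23 °C → α = 2.7×10⁻⁴ K⁻¹
Layer 2 at 13 °C → α = 1.9×10⁻⁴ K⁻¹
Layer 3 at 2.1 °C → α = 0.97×10⁻⁴ K⁻¹
Layer 1: 1.8 × 2.7×10⁻⁴ × 240 = 0.11664 m
240–740 m: 500 × 1.9×10⁻⁴ × 1.1 = 0.10450 m
Layer 3: 0.37 × 0.97×10⁻⁴ × 430 = 0.0154327 m
Δh = 0.11664 + 0.10450 + 0.0154327 = 0.2365727 m ≈ 237 mm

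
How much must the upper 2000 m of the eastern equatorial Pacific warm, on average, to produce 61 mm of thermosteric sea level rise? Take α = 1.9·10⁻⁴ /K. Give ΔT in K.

about 0.161 K

ΔT = Δh/(αH) = 0.061 / (1.9×10⁻⁴ × 2000) ≈ 0.1605 K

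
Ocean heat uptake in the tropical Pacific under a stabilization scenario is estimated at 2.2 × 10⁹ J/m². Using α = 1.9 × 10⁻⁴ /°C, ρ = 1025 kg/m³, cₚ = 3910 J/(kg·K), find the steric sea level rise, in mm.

Δh ≈ 104 mm

Δh = αQ/(ρcₚ) = 1.9×10⁻⁴ × 2.2×10⁹ / (1025 × 3910) ≈ 0.10430 m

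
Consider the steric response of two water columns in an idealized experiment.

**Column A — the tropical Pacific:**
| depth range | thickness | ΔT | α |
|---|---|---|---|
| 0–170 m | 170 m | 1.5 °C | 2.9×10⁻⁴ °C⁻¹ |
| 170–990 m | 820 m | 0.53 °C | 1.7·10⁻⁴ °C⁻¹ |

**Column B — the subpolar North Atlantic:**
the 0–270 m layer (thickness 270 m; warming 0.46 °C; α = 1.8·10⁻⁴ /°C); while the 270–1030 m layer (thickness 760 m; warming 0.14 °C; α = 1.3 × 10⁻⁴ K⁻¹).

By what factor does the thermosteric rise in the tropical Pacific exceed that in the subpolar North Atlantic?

4.09

A Layer 1: 2.9×10⁻⁴ × 170 × 1.5 = 0.07395 m
A Layer 2: 820 × 0.53 × 1.7×10⁻⁴ = 0.073882 m
A total: 0.147832 m
B Layer 1: 270 × 0.46 × 1.8×10⁻⁴ = 0.022356 m
B Layer 2: 1.3×10⁻⁴ × 760 × 0.14 = 0.013832 m
B total: 0.036188 m
Ratio: 0.147832 / 0.036188 ≈ 4.085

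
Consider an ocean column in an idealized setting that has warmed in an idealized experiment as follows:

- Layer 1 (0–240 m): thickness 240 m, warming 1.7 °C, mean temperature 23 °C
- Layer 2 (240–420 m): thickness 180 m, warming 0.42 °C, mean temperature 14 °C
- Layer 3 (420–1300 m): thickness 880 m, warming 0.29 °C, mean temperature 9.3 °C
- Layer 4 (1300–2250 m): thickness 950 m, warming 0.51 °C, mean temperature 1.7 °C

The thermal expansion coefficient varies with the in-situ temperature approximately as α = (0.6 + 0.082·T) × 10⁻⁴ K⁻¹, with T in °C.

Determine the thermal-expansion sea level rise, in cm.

18.5 cm of thermosteric rise

Layer 1: α = (0.6 + 0.082×23)×10⁻⁴ = 2.486×10⁻⁴ K⁻¹
Layer 2: α = (0.6 + 0.082×14)×10⁻⁴ = 1.748×10⁻⁴ K⁻¹
Layer 3: α = (0.6 + 0.082×9.3)×10⁻⁴ = 1.3626×10⁻⁴ K⁻¹
Layer 4: α = (0.6 + 0.082×1.7)×10⁻⁴ = 0.7394×10⁻⁴ K⁻¹
0–240 m: 2.486×10⁻⁴ × 240 × 1.7 = 0.1014288 m
Layer 2: 0.42 × 1.748×10⁻⁴ × 180 = 0.01321488 m
Layer 3: 1.3626×10⁻⁴ × 0.29 × 880 = 0.034773552 m
Layer 4: 0.51 × 950 × 0.7394×10⁻⁴ = 0.03582393 m
Δh = 0.1014288 + 0.01321488 + 0.034773552 + 0.03582393 = 0.185241162 m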